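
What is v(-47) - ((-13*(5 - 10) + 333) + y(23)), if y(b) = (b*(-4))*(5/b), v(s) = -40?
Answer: -418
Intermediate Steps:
y(b) = -20 (y(b) = (-4*b)*(5/b) = -20)
v(-47) - ((-13*(5 - 10) + 333) + y(23)) = -40 - ((-13*(5 - 10) + 333) - 20) = -40 - ((-13*(-5) + 333) - 20) = -40 - ((65 + 333) - 20) = -40 - (398 - 20) = -40 - 1*378 = -40 - 378 = -418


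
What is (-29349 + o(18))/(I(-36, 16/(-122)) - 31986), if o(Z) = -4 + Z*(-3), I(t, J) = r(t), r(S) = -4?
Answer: 4201/4570 ≈ 0.91926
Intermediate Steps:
I(t, J) = -4
o(Z) = -4 - 3*Z
(-29349 + o(18))/(I(-36, 16/(-122)) - 31986) = (-29349 + (-4 - 3*18))/(-4 - 31986) = (-29349 + (-4 - 54))/(-31990) = (-29349 - 58)*(-1/31990) = -29407*(-1/31990) = 4201/4570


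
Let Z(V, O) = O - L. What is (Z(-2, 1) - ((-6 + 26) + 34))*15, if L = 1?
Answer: -810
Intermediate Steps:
Z(V, O) = -1 + O (Z(V, O) = O - 1*1 = O - 1 = -1 + O)
(Z(-2, 1) - ((-6 + 26) + 34))*15 = ((-1 + 1) - ((-6 + 26) + 34))*15 = (0 - (20 + 34))*15 = (0 - 1*54)*15 = (0 - 54)*15 = -54*15 = -810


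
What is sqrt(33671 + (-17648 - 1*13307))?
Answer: 2*sqrt(679) ≈ 52.115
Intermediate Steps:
sqrt(33671 + (-17648 - 1*13307)) = sqrt(33671 + (-17648 - 13307)) = sqrt(33671 - 30955) = sqrt(2716) = 2*sqrt(679)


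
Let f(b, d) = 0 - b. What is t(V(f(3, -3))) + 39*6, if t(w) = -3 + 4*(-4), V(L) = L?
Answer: 215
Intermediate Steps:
f(b, d) = -b
t(w) = -19 (t(w) = -3 - 16 = -19)
t(V(f(3, -3))) + 39*6 = -19 + 39*6 = -19 + 234 = 215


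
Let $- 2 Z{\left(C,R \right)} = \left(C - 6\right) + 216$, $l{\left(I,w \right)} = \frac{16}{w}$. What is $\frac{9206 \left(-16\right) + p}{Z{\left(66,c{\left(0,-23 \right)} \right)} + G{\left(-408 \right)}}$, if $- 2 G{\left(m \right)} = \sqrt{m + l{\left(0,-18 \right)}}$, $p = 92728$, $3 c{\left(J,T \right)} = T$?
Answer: $\frac{736668}{1873} - \frac{81852 i \sqrt{230}}{43079} \approx 393.31 - 28.816 i$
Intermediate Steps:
$c{\left(J,T \right)} = \frac{T}{3}$
$Z{\left(C,R \right)} = -105 - \frac{C}{2}$ ($Z{\left(C,R \right)} = - \frac{\left(C - 6\right) + 216}{2} = - \frac{\left(-6 + C\right) + 216}{2} = - \frac{210 + C}{2} = -105 - \frac{C}{2}$)
$G{\left(m \right)} = - \frac{\sqrt{- \frac{8}{9} + m}}{2}$ ($G{\left(m \right)} = - \frac{\sqrt{m + \frac{16}{-18}}}{2} = - \frac{\sqrt{m + 16 \left(- \frac{1}{18}\right)}}{2} = - \frac{\sqrt{m - \frac{8}{9}}}{2} = - \frac{\sqrt{- \frac{8}{9} + m}}{2}$)
$\frac{9206 \left(-16\right) + p}{Z{\left(66,c{\left(0,-23 \right)} \right)} + G{\left(-408 \right)}} = \frac{9206 \left(-16\right) + 92728}{\left(-105 - 33\right) - \frac{\sqrt{-8 + 9 \left(-408\right)}}{6}} = \frac{-147296 + 92728}{\left(-105 - 33\right) - \frac{\sqrt{-8 - 3672}}{6}} = - \frac{54568}{-138 - \frac{\sqrt{-3680}}{6}} = - \frac{54568}{-138 - \frac{4 i \sqrt{230}}{6}} = - \frac{54568}{-138 - \frac{2 i \sqrt{230}}{3}}$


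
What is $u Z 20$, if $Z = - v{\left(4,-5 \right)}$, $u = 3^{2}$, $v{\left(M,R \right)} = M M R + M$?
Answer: $13680$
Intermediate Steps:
$v{\left(M,R \right)} = M + R M^{2}$ ($v{\left(M,R \right)} = M^{2} R + M = R M^{2} + M = M + R M^{2}$)
$u = 9$
$Z = 76$ ($Z = - 4 \left(1 + 4 \left(-5\right)\right) = - 4 \left(1 - 20\right) = - 4 \left(-19\right) = \left(-1\right) \left(-76\right) = 76$)
$u Z 20 = 9 \cdot 76 \cdot 20 = 684 \cdot 20 = 13680$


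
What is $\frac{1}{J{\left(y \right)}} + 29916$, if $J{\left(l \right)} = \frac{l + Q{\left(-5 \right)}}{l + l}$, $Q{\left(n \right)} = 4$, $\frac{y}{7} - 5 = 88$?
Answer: $\frac{19596282}{655} \approx 29918.0$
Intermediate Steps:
$y = 651$ ($y = 35 + 7 \cdot 88 = 35 + 616 = 651$)
$J{\left(l \right)} = \frac{4 + l}{2 l}$ ($J{\left(l \right)} = \frac{l + 4}{l + l} = \frac{4 + l}{2 l}$)
$\frac{1}{J{\left(y \right)}} + 29916 = \frac{1}{\frac{1}{2} \cdot \frac{1}{651} \left(4 + 651\right)} + 29916 = \frac{1}{\frac{1}{2} \cdot \frac{1}{651} \cdot 655} + 29916 = \frac{1}{\frac{655}{1302}} + 29916 = \frac{1302}{655} + 29916 = \frac{19596282}{655}$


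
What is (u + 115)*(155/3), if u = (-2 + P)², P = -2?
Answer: 20305/3 ≈ 6768.3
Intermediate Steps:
u = 16 (u = (-2 - 2)² = (-4)² = 16)
(u + 115)*(155/3) = (16 + 115)*(155/3) = 131*(155*(⅓)) = 131*(155/3) = 20305/3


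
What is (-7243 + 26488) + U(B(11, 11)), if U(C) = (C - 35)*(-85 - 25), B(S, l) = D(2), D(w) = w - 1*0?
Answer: 22875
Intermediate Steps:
D(w) = w (D(w) = w + 0 = w)
B(S, l) = 2
U(C) = 3850 - 110*C (U(C) = (-35 + C)*(-110) = 3850 - 110*C)
(-7243 + 26488) + U(B(11, 11)) = (-7243 + 26488) + (3850 - 110*2) = 19245 + (3850 - 220) = 19245 + 3630 = 22875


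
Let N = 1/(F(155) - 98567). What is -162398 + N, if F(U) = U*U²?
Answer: -588742768583/3625308 ≈ -1.6240e+5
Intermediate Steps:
F(U) = U³
N = 1/3625308 (N = 1/(155³ - 98567) = 1/(3723875 - 98567) = 1/3625308 ≈ 2.7584e-7)
-162398 + N = -162398 + 1/3625308 = -588742768583/3625308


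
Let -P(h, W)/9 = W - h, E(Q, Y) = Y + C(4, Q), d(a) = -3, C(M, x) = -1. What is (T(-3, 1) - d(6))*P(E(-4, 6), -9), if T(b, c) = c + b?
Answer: 126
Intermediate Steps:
T(b, c) = b + c
E(Q, Y) = -1 + Y (E(Q, Y) = Y - 1 = -1 + Y)
P(h, W) = -9*W + 9*h (P(h, W) = -9*(W - h) = -9*W + 9*h)
(T(-3, 1) - d(6))*P(E(-4, 6), -9) = ((-3 + 1) - 1*(-3))*(-9*(-9) + 9*(-1 + 6)) = (-2 + 3)*(81 + 9*5) = 1*(81 + 45) = 1*126 = 126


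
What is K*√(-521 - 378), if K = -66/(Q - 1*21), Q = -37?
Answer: 33*I*√899/29 ≈ 34.119*I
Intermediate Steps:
K = 33/29 (K = -66/(-37 - 1*21) = -66/(-37 - 21) = -66/(-58) = -66*(-1/58) = 33/29 ≈ 1.1379)
K*√(-521 - 378) = 33*√(-521 - 378)/29 = 33*√(-899)/29 = 33*(I*√899)/29 = 33*I*√899/29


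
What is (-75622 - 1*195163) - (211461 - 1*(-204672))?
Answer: -686918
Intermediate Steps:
(-75622 - 1*195163) - (211461 - 1*(-204672)) = (-75622 - 195163) - (211461 + 204672) = -270785 - 1*416133 = -270785 - 416133 = -686918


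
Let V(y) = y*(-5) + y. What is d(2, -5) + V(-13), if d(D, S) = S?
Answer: 47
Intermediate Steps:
V(y) = -4*y (V(y) = -5*y + y = -4*y)
d(2, -5) + V(-13) = -5 - 4*(-13) = -5 + 52 = 47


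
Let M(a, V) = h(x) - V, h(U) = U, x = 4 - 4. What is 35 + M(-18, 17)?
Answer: 18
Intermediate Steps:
x = 0
M(a, V) = -V (M(a, V) = 0 - V = -V)
35 + M(-18, 17) = 35 - 1*17 = 35 - 17 = 18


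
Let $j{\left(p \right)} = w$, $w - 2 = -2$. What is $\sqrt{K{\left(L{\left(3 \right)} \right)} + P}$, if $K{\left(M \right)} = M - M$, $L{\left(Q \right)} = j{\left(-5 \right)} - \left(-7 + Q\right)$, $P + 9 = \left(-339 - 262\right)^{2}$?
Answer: $2 \sqrt{90298} \approx 600.99$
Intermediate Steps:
$P = 361192$ ($P = -9 + \left(-339 - 262\right)^{2} = -9 + \left(-601\right)^{2} = -9 + 361201 = 361192$)
$w = 0$ ($w = 2 - 2 = 0$)
$j{\left(p \right)} = 0$
$L{\left(Q \right)} = 7 - Q$ ($L{\left(Q \right)} = 0 - \left(-7 + Q\right) = 7 - Q$)
$K{\left(M \right)} = 0$
$\sqrt{K{\left(L{\left(3 \right)} \right)} + P} = \sqrt{0 + 361192} = \sqrt{361192} = 2 \sqrt{90298}$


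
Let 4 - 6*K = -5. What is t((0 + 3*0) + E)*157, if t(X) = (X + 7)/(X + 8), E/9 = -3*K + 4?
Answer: 785/7 ≈ 112.14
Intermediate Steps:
K = 3/2 (K = ⅔ - ⅙*(-5) = ⅔ + ⅚ = 3/2 ≈ 1.5000)
E = -9/2 (E = 9*(-3*3/2 + 4) = 9*(-9/2 + 4) = 9*(-½) = -9/2 ≈ -4.5000)
t(X) = (7 + X)/(8 + X)
t((0 + 3*0) + E)*157 = ((7 + ((0 + 3*0) - 9/2))/(8 + ((0 + 3*0) - 9/2)))*157 = ((7 + ((0 + 0) - 9/2))/(8 + ((0 + 0) - 9/2)))*157 = ((7 + (0 - 9/2))/(8 + (0 - 9/2)))*157 = ((7 - 9/2)/(8 - 9/2))*157 = ((5/2)/(7/2))*157 = ((2/7)*(5/2))*157 = (5/7)*157 = 785/7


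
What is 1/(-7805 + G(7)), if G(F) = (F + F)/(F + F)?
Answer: -1/7804 ≈ -0.00012814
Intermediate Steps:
G(F) = 1 (G(F) = (2*F)/((2*F)) = (2*F)*(1/(2*F)) = 1)
1/(-7805 + G(7)) = 1/(-7805 + 1) = 1/(-7804) = -1/7804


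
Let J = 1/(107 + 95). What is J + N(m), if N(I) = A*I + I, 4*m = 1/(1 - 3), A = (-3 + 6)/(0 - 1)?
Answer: 103/404 ≈ 0.25495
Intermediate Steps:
J = 1/202 ≈ 0.0049505
A = -3 (A = 3/(-1) = 3*(-1) = -3)
m = -⅛ (m = 1/(4*(1 - 3)) = (¼)/(-2) = (¼)*(-½) = -⅛ ≈ -0.12500)
N(I) = -2*I (N(I) = -3*I + I = -2*I)
J + N(m) = 1/202 - 2*(-⅛) = 1/202 + ¼ = 103/404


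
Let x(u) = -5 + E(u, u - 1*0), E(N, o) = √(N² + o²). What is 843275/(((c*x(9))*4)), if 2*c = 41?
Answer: 4216375/11234 + 7589475*√2/11234 ≈ 1330.7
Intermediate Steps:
x(u) = -5 + √2*√(u²) (x(u) = -5 + √(u² + (u - 1*0)²) = -5 + √(u² + (u + 0)²) = -5 + √(u² + u²) = -5 + √(2*u²) = -5 + √2*√(u²))
c = 41/2 (c = (½)*41 = 41/2 ≈ 20.500)
843275/(((c*x(9))*4)) = 843275/(((41*(-5 + √2*√(9²))/2)*4)) = 843275/(((41*(-5 + √2*√81)/2)*4)) = 843275/(((41*(-5 + √2*9)/2)*4)) = 843275/(((41*(-5 + 9*√2)/2)*4)) = 843275/(((-205/2 + 369*√2/2)*4)) = 843275/(-410 + 738*√2)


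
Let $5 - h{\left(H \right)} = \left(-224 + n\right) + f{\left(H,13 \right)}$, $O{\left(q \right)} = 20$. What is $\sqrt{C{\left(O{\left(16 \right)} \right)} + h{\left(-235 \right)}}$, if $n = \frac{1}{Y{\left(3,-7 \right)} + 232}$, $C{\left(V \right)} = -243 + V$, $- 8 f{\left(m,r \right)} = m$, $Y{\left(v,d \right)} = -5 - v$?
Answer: $\frac{i \sqrt{73318}}{56} \approx 4.8352 i$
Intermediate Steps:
$f{\left(m,r \right)} = - \frac{m}{8}$
$n = \frac{1}{224}$ ($n = \frac{1}{\left(-5 - 3\right) + 232} = \frac{1}{-8 + 232} = \frac{1}{224} \approx 0.0044643$)
$h{\left(H \right)} = \frac{51295}{224} + \frac{H}{8}$ ($h{\left(H \right)} = 5 - \left(\left(-224 + \frac{1}{224}\right) - \frac{H}{8}\right) = 5 - \left(- \frac{50175}{224} - \frac{H}{8}\right) = 5 + \left(\frac{50175}{224} + \frac{H}{8}\right) = \frac{51295}{224} + \frac{H}{8}$)
$\sqrt{C{\left(O{\left(16 \right)} \right)} + h{\left(-235 \right)}} = \sqrt{\left(-243 + 20\right) + \left(\frac{51295}{224} + \frac{1}{8} \left(-235\right)\right)} = \sqrt{-223 + \left(\frac{51295}{224} - \frac{235}{8}\right)} = \sqrt{-223 + \frac{44715}{224}} = \sqrt{- \frac{5237}{224}} = \frac{i \sqrt{73318}}{56}$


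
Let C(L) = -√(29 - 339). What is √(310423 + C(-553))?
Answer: √(310423 - I*√310) ≈ 557.16 - 0.016*I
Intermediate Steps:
C(L) = -I*√310 (C(L) = -√(-310) = -I*√310)
√(310423 + C(-553)) = √(310423 - I*√310)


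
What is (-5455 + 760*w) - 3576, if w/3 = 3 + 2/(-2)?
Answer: -4471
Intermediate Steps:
w = 6 (w = 3*(3 + 2/(-2)) = 3*(3 + 2*(-½)) = 3*(3 - 1) = 3*2 = 6)
(-5455 + 760*w) - 3576 = (-5455 + 760*6) - 3576 = (-5455 + 4560) - 3576 = -895 - 3576 = -4471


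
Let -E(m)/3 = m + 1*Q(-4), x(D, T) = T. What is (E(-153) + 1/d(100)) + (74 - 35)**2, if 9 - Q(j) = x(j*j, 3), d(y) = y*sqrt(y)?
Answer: 1962001/1000 ≈ 1962.0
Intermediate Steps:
d(y) = y**(3/2)
Q(j) = 6 (Q(j) = 9 - 1*3 = 9 - 3 = 6)
E(m) = -18 - 3*m (E(m) = -3*(m + 1*6) = -3*(m + 6) = -3*(6 + m) = -18 - 3*m)
(E(-153) + 1/d(100)) + (74 - 35)**2 = ((-18 - 3*(-153)) + 1/(100**(3/2))) + (74 - 35)**2 = ((-18 + 459) + 1/1000) + 39**2 = (441 + 1/1000) + 1521 = 441001/1000 + 1521 = 1962001/1000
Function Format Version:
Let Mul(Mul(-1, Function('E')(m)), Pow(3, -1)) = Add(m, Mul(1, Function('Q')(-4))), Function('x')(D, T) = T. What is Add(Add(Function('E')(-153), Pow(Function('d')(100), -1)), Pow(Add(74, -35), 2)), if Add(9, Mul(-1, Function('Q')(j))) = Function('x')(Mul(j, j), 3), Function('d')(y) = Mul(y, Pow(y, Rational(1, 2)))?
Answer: Rational(1962001, 1000) ≈ 1962.0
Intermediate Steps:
Function('d')(y) = Pow(y, Rational(3, 2))
Function('Q')(j) = 6 (Function('Q')(j) = Add(9, Mul(-1, 3)) = Add(9, -3) = 6)
Function('E')(m) = Add(-18, Mul(-3, m)) (Function('E')(m) = Mul(-3, Add(m, Mul(1, 6))) = Mul(-3, Add(m, 6)) = Mul(-3, Add(6, m)) = Add(-18, Mul(-3, m)))
Add(Add(Function('E')(-153), Pow(Function('d')(100), -1)), Pow(Add(74, -35), 2)) = Add(Add(Add(-18, Mul(-3, -153)), Pow(Pow(100, Rational(3, 2)), -1)), Pow(Add(74, -35), 2)) = Add(Add(Add(-18, 459), Pow(1000, -1)), Pow(39, 2)) = Add(Add(441, Rational(1, 1000)), 1521) = Add(Rational(441001, 1000), 1521) = Rational(1962001, 1000)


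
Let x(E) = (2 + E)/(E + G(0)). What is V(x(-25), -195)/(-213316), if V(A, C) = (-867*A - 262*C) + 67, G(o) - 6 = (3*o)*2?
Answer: -476021/2026502 ≈ -0.23490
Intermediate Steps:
G(o) = 6 + 6*o (G(o) = 6 + (3*o)*2 = 6 + 6*o)
x(E) = (2 + E)/(6 + E) (x(E) = (2 + E)/(E + (6 + 6*0)) = (2 + E)/(E + (6 + 0)) = (2 + E)/(E + 6) = (2 + E)/(6 + E))
V(A, C) = 67 - 867*A - 262*C
V(x(-25), -195)/(-213316) = (67 - 867*(2 - 25)/(6 - 25) - 262*(-195))/(-213316) = (67 - 867*(-23)/(-19) + 51090)*(-1/213316) = (67 - (-867)*(-23)/19 + 51090)*(-1/213316) = (67 - 867*23/19 + 51090)*(-1/213316) = (67 - 19941/19 + 51090)*(-1/213316) = (952042/19)*(-1/213316) = -476021/2026502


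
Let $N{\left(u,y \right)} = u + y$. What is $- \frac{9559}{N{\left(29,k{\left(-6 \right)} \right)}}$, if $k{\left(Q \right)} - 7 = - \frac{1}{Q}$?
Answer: $- \frac{57354}{217} \approx -264.3$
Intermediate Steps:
$k{\left(Q \right)} = 7 - \frac{1}{Q}$
$- \frac{9559}{N{\left(29,k{\left(-6 \right)} \right)}} = - \frac{9559}{29 + \left(7 - \frac{1}{-6}\right)} = - \frac{9559}{29 + \left(7 - - \frac{1}{6}\right)} = - \frac{9559}{29 + \left(7 + \frac{1}{6}\right)} = - \frac{9559}{29 + \frac{43}{6}} = - \frac{9559}{\frac{217}{6}} = \left(-9559\right) \frac{6}{217} = - \frac{57354}{217}$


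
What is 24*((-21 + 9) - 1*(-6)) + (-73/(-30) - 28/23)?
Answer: -98521/690 ≈ -142.78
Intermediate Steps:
24*((-21 + 9) - 1*(-6)) + (-73/(-30) - 28/23) = 24*(-12 + 6) + (-73*(-1/30) - 28*1/23) = 24*(-6) + (73/30 - 28/23) = -144 + 839/690 = -98521/690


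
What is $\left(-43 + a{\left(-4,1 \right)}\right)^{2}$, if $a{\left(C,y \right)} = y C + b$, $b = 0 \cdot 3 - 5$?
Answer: $2704$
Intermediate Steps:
$b = -5$ ($b = 0 - 5 = -5$)
$a{\left(C,y \right)} = -5 + C y$ ($a{\left(C,y \right)} = y C - 5 = C y - 5 = -5 + C y$)
$\left(-43 + a{\left(-4,1 \right)}\right)^{2} = \left(-43 - 9\right)^{2} = \left(-52\right)^{2} = 2704$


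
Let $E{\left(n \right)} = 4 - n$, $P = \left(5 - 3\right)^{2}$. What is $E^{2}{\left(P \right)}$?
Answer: $0$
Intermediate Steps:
$P = 4$ ($P = \left(5 - 3\right)^{2} = 2^{2} = 4$)
$E^{2}{\left(P \right)} = \left(4 - 4\right)^{2} = 0^{2} = 0$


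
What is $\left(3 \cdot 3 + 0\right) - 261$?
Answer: $-252$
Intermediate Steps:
$\left(3 \cdot 3 + 0\right) - 261 = \left(9 + 0\right) - 261 = 9 - 261 = -252$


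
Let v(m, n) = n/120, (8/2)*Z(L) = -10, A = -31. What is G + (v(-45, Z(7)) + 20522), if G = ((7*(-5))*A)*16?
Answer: 1818335/48 ≈ 37882.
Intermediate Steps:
Z(L) = -5/2 (Z(L) = (¼)*(-10) = -5/2)
v(m, n) = n/120 (v(m, n) = n*(1/120) = n/120)
G = 17360 (G = ((7*(-5))*(-31))*16 = -35*(-31)*16 = 1085*16 = 17360)
G + (v(-45, Z(7)) + 20522) = 17360 + ((1/120)*(-5/2) + 20522) = 17360 + (-1/48 + 20522) = 17360 + 985055/48 = 1818335/48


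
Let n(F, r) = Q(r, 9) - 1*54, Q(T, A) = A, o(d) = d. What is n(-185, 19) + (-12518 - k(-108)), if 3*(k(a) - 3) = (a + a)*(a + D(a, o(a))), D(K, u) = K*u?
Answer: 819466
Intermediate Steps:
k(a) = 3 + 2*a*(a + a²)/3 (k(a) = 3 + ((a + a)*(a + a*a))/3 = 3 + ((2*a)*(a + a²))/3 = 3 + (2*a*(a + a²))/3 = 3 + 2*a*(a + a²)/3)
n(F, r) = -45 (n(F, r) = 9 - 1*54 = 9 - 54 = -45)
n(-185, 19) + (-12518 - k(-108)) = -45 + (-12518 - (3 + (⅔)*(-108)² + (⅔)*(-108)³)) = -45 + (-12518 - (3 + (⅔)*11664 + (⅔)*(-1259712))) = -45 + (-12518 - (3 + 7776 - 839808)) = -45 + (-12518 - 1*(-832029)) = -45 + (-12518 + 832029) = -45 + 819511 = 819466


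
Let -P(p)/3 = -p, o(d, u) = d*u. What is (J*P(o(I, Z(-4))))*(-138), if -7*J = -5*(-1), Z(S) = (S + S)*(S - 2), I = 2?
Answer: 198720/7 ≈ 28389.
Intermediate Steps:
Z(S) = 2*S*(-2 + S) (Z(S) = (2*S)*(-2 + S) = 2*S*(-2 + S))
J = -5/7 (J = -(-5)*(-1)/7 = -⅐*5 = -5/7 ≈ -0.71429)
P(p) = 3*p (P(p) = -(-3)*p = 3*p)
(J*P(o(I, Z(-4))))*(-138) = -15*2*(2*(-4)*(-2 - 4))/7*(-138) = -15*2*(2*(-4)*(-6))/7*(-138) = -15*2*48/7*(-138) = -15*96/7*(-138) = -5/7*288*(-138) = -1440/7*(-138) = 198720/7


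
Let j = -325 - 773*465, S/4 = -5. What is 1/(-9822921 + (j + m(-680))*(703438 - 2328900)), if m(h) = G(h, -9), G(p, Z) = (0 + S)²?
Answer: 1/584132456019 ≈ 1.7119e-12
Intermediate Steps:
S = -20 (S = 4*(-5) = -20)
G(p, Z) = 400 (G(p, Z) = (0 - 20)² = (-20)² = 400)
m(h) = 400
j = -359770 (j = -325 - 359445 = -359770)
1/(-9822921 + (j + m(-680))*(703438 - 2328900)) = 1/(-9822921 + (-359770 + 400)*(703438 - 2328900)) = 1/(-9822921 - 359370*(-1625462)) = 1/(-9822921 + 584142278940) = 1/584132456019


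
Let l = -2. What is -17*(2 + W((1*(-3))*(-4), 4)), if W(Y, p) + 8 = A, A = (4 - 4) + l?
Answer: 136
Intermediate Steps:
A = -2 (A = (4 - 4) - 2 = 0 - 2 = -2)
W(Y, p) = -10 (W(Y, p) = -8 - 2 = -10)
-17*(2 + W((1*(-3))*(-4), 4)) = -17*(2 - 10) = -17*(-8) = 136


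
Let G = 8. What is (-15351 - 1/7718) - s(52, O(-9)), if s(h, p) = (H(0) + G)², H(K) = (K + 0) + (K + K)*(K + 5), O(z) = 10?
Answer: -118972971/7718 ≈ -15415.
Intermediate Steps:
H(K) = K + 2*K*(5 + K) (H(K) = K + (2*K)*(5 + K) = K + 2*K*(5 + K))
s(h, p) = 64 (s(h, p) = (0*(11 + 2*0) + 8)² = (0*(11 + 0) + 8)² = (0*11 + 8)² = (0 + 8)² = 8² = 64)
(-15351 - 1/7718) - s(52, O(-9)) = (-15351 - 1/7718) - 1*64 = (-15351 - 1*1/7718) - 64 = (-15351 - 1/7718) - 64 = -118479019/7718 - 64 = -118972971/7718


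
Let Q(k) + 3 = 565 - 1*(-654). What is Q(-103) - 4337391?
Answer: -4336175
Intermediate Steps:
Q(k) = 1216 (Q(k) = -3 + (565 - 1*(-654)) = -3 + (565 + 654) = -3 + 1219 = 1216)
Q(-103) - 4337391 = 1216 - 4337391 = -4336175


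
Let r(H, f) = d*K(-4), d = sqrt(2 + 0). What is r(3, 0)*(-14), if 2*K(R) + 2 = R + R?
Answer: 70*sqrt(2) ≈ 98.995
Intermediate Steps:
K(R) = -1 + R (K(R) = -1 + (R + R)/2 = -1 + (2*R)/2 = -1 + R)
d = sqrt(2) ≈ 1.4142
r(H, f) = -5*sqrt(2) (r(H, f) = sqrt(2)*(-1 - 4) = sqrt(2)*(-5) = -5*sqrt(2))
r(3, 0)*(-14) = -5*sqrt(2)*(-14) = 70*sqrt(2)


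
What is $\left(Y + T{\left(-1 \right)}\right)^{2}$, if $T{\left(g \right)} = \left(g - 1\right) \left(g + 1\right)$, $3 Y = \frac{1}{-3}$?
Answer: $\frac{1}{81} \approx 0.012346$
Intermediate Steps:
$Y = - \frac{1}{9}$ ($Y = \frac{1}{3 \left(-3\right)} = \frac{1}{3} \left(- \frac{1}{3}\right) = - \frac{1}{9} \approx -0.11111$)
$T{\left(g \right)} = \left(1 + g\right) \left(-1 + g\right)$ ($T{\left(g \right)} = \left(-1 + g\right) \left(1 + g\right) = \left(1 + g\right) \left(-1 + g\right)$)
$\left(Y + T{\left(-1 \right)}\right)^{2} = \left(- \frac{1}{9} - \left(1 - \left(-1\right)^{2}\right)\right)^{2} = \left(- \frac{1}{9} + \left(-1 + 1\right)\right)^{2} = \left(- \frac{1}{9} + 0\right)^{2} = \left(- \frac{1}{9}\right)^{2} = \frac{1}{81}$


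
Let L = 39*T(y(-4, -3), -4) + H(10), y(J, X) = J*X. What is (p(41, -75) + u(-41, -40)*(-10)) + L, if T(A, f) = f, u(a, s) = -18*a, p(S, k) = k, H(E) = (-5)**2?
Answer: -7586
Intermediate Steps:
H(E) = 25
L = -131 (L = 39*(-4) + 25 = -156 + 25 = -131)
(p(41, -75) + u(-41, -40)*(-10)) + L = (-75 - 18*(-41)*(-10)) - 131 = (-75 + 738*(-10)) - 131 = (-75 - 7380) - 131 = -7455 - 131 = -7586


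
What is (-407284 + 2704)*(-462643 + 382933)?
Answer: 32249071800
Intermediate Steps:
(-407284 + 2704)*(-462643 + 382933) = -404580*(-79710) = 32249071800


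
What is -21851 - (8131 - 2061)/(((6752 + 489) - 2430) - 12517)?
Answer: -84188868/3853 ≈ -21850.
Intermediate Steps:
-21851 - (8131 - 2061)/(((6752 + 489) - 2430) - 12517) = -21851 - 6070/((7241 - 2430) - 12517) = -21851 - 6070/(4811 - 12517) = -21851 - 6070/(-7706) = -21851 - 6070*(-1)/7706 = -21851 - 1*(-3035/3853) = -21851 + 3035/3853 = -84188868/3853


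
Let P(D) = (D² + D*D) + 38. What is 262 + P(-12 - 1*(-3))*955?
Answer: 191262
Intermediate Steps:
P(D) = 38 + 2*D² (P(D) = (D² + D²) + 38 = 2*D² + 38 = 38 + 2*D²)
262 + P(-12 - 1*(-3))*955 = 262 + (38 + 2*(-12 - 1*(-3))²)*955 = 262 + (38 + 2*(-12 + 3)²)*955 = 262 + (38 + 2*(-9)²)*955 = 262 + (38 + 2*81)*955 = 262 + (38 + 162)*955 = 262 + 200*955 = 262 + 191000 = 191262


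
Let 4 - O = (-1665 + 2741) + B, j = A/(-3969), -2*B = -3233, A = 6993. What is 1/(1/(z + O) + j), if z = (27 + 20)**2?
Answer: -411/725 ≈ -0.56690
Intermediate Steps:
B = 3233/2 (B = -1/2*(-3233) = 3233/2 ≈ 1616.5)
z = 2209 (z = 47**2 = 2209)
j = -37/21 (j = 6993/(-3969) = 6993*(-1/3969) = -37/21 ≈ -1.7619)
O = -5377/2 (O = 4 - ((-1665 + 2741) + 3233/2) = 4 - (1076 + 3233/2) = 4 - 1*5385/2 = 4 - 5385/2 = -5377/2 ≈ -2688.5)
1/(1/(z + O) + j) = 1/(1/(2209 - 5377/2) - 37/21) = 1/(1/(-959/2) - 37/21) = 1/(-2/959 - 37/21) = 1/(-725/411) = -411/725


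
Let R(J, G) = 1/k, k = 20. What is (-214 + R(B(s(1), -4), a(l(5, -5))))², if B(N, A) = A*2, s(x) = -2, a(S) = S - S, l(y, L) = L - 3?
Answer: 18309841/400 ≈ 45775.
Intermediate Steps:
l(y, L) = -3 + L
a(S) = 0
B(N, A) = 2*A
R(J, G) = 1/20
(-214 + R(B(s(1), -4), a(l(5, -5))))² = (-214 + 1/20)² = (-4279/20)² = 18309841/400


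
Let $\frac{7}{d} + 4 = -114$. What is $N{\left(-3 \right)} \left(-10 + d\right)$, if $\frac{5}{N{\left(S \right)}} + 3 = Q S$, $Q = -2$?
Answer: $- \frac{5935}{354} \approx -16.766$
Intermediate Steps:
$d = - \frac{7}{118}$ ($d = \frac{7}{-4 - 114} = \frac{7}{-118} = 7 \left(- \frac{1}{118}\right) = - \frac{7}{118} \approx -0.059322$)
$N{\left(S \right)} = \frac{5}{-3 - 2 S}$
$N{\left(-3 \right)} \left(-10 + d\right) = - \frac{5}{3 + 2 \left(-3\right)} \left(-10 - \frac{7}{118}\right) = - \frac{5}{3 - 6} \left(- \frac{1187}{118}\right) = - \frac{5}{-3} \left(- \frac{1187}{118}\right) = \left(-5\right) \left(- \frac{1}{3}\right) \left(- \frac{1187}{118}\right) = \frac{5}{3} \left(- \frac{1187}{118}\right) = - \frac{5935}{354}$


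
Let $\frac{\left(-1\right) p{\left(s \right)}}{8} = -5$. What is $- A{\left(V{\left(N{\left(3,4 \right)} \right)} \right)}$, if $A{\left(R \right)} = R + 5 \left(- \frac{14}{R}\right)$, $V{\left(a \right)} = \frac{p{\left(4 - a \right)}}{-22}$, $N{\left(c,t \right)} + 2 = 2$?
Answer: $- \frac{807}{22} \approx -36.682$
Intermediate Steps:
$p{\left(s \right)} = 40$ ($p{\left(s \right)} = \left(-8\right) \left(-5\right) = 40$)
$N{\left(c,t \right)} = 0$ ($N{\left(c,t \right)} = -2 + 2 = 0$)
$V{\left(a \right)} = - \frac{20}{11}$ ($V{\left(a \right)} = \frac{40}{-22} = 40 \left(- \frac{1}{22}\right) = - \frac{20}{11}$)
$A{\left(R \right)} = R - \frac{70}{R}$
$- A{\left(V{\left(N{\left(3,4 \right)} \right)} \right)} = - (- \frac{20}{11} - \frac{70}{- \frac{20}{11}}) = - (- \frac{20}{11} - - \frac{77}{2}) = - (- \frac{20}{11} + \frac{77}{2}) = \left(-1\right) \frac{807}{22} = - \frac{807}{22}$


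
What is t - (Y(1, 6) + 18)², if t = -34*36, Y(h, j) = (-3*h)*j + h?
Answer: -1225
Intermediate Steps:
Y(h, j) = h - 3*h*j (Y(h, j) = -3*h*j + h = h - 3*h*j)
t = -1224
t - (Y(1, 6) + 18)² = -1224 - (1*(1 - 3*6) + 18)² = -1224 - (1*(1 - 18) + 18)² = -1224 - (1*(-17) + 18)² = -1224 - (-17 + 18)² = -1224 - 1*1² = -1224 - 1*1 = -1224 - 1 = -1225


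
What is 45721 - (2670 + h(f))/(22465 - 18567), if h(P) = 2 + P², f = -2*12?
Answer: 89108605/1949 ≈ 45720.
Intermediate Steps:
f = -24
45721 - (2670 + h(f))/(22465 - 18567) = 45721 - (2670 + (2 + (-24)²))/(22465 - 18567) = 45721 - (2670 + (2 + 576))/3898 = 45721 - (2670 + 578)/3898 = 45721 - 3248/3898 = 45721 - 1*1624/1949 = 45721 - 1624/1949 = 89108605/1949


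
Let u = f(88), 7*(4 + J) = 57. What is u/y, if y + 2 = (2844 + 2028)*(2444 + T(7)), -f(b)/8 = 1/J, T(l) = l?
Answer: -28/173148415 ≈ -1.6171e-7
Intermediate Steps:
J = 29/7 (J = -4 + (⅐)*57 = -4 + 57/7 = 29/7 ≈ 4.1429)
f(b) = -56/29 (f(b) = -8/29/7 = -8*7/29 = -56/29)
y = 11941270 (y = -2 + (2844 + 2028)*(2444 + 7) = -2 + 4872*2451 = -2 + 11941272 = 11941270)
u = -56/29 ≈ -1.9310
u/y = -56/29/11941270 = -56/29*1/11941270 = -28/173148415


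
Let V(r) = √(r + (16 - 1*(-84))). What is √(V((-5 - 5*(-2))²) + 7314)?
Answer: √(7314 + 5*√5) ≈ 85.587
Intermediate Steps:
V(r) = √(100 + r) (V(r) = √(r + (16 + 84)) = √(r + 100) = √(100 + r))
√(V((-5 - 5*(-2))²) + 7314) = √(√(100 + (-5 - 5*(-2))²) + 7314) = √(√(100 + (-5 - 1*(-10))²) + 7314) = √(√(100 + (-5 + 10)²) + 7314) = √(√(100 + 5²) + 7314) = √(√(100 + 25) + 7314) = √(√125 + 7314) = √(5*√5 + 7314) = √(7314 + 5*√5)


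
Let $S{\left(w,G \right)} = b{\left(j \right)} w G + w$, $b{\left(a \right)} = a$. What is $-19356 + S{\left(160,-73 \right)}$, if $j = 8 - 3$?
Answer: $-77596$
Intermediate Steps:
$j = 5$
$S{\left(w,G \right)} = w + 5 G w$ ($S{\left(w,G \right)} = 5 w G + w = 5 G w + w = w + 5 G w$)
$-19356 + S{\left(160,-73 \right)} = -19356 + 160 \left(1 + 5 \left(-73\right)\right) = -19356 + 160 \left(1 - 365\right) = -19356 + 160 \left(-364\right) = -19356 - 58240 = -77596$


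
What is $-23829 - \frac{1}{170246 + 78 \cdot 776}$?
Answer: $- \frac{5499113647}{230774} \approx -23829.0$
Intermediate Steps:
$-23829 - \frac{1}{170246 + 78 \cdot 776} = -23829 - \frac{1}{170246 + 60528} = -23829 - \frac{1}{230774} = - \frac{5499113647}{230774}$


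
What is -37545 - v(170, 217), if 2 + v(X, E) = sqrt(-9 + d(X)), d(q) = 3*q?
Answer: -37543 - sqrt(501) ≈ -37565.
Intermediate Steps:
v(X, E) = -2 + sqrt(-9 + 3*X)
-37545 - v(170, 217) = -37545 - (-2 + sqrt(-9 + 3*170)) = -37545 - (-2 + sqrt(-9 + 510)) = -37545 - (-2 + sqrt(501)) = -37545 + (2 - sqrt(501)) = -37543 - sqrt(501)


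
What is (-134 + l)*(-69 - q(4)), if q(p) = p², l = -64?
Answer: 16830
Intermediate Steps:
(-134 + l)*(-69 - q(4)) = (-134 - 64)*(-69 - 1*4²) = -198*(-69 - 1*16) = -198*(-69 - 16) = -198*(-85) = 16830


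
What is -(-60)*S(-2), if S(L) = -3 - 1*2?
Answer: -300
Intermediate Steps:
S(L) = -5 (S(L) = -3 - 2 = -5)
-(-60)*S(-2) = -(-60)*(-5) = -4*75 = -300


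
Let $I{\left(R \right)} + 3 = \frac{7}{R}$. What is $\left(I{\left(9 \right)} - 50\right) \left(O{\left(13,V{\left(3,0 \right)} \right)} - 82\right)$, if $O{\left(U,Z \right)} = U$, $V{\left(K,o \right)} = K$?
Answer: $\frac{10810}{3} \approx 3603.3$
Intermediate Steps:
$I{\left(R \right)} = -3 + \frac{7}{R}$
$\left(I{\left(9 \right)} - 50\right) \left(O{\left(13,V{\left(3,0 \right)} \right)} - 82\right) = \left(\left(-3 + \frac{7}{9}\right) - 50\right) \left(13 - 82\right) = \left(\left(-3 + 7 \cdot \frac{1}{9}\right) - 50\right) \left(-69\right) = \left(\left(-3 + \frac{7}{9}\right) - 50\right) \left(-69\right) = \left(- \frac{20}{9} - 50\right) \left(-69\right) = \left(- \frac{470}{9}\right) \left(-69\right) = \frac{10810}{3}$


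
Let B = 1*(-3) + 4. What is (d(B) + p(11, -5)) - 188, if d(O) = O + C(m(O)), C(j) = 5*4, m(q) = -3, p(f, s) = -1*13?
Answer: -180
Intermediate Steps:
p(f, s) = -13
C(j) = 20
B = 1 (B = -3 + 4 = 1)
d(O) = 20 + O (d(O) = O + 20 = 20 + O)
(d(B) + p(11, -5)) - 188 = ((20 + 1) - 13) - 188 = (21 - 13) - 188 = 8 - 188 = -180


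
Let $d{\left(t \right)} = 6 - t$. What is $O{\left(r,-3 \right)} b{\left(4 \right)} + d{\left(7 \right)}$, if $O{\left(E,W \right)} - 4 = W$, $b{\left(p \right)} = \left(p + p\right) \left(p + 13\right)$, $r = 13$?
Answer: $135$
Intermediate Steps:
$b{\left(p \right)} = 2 p \left(13 + p\right)$
$O{\left(E,W \right)} = 4 + W$
$O{\left(r,-3 \right)} b{\left(4 \right)} + d{\left(7 \right)} = \left(4 - 3\right) 2 \cdot 4 \left(13 + 4\right) + \left(6 - 7\right) = 1 \cdot 2 \cdot 4 \cdot 17 + \left(6 - 7\right) = 1 \cdot 136 - 1 = 136 - 1 = 135$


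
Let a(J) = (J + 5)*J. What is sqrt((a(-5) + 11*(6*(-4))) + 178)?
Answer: I*sqrt(86) ≈ 9.2736*I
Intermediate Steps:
a(J) = J*(5 + J) (a(J) = (5 + J)*J = J*(5 + J))
sqrt((a(-5) + 11*(6*(-4))) + 178) = sqrt((-5*(5 - 5) + 11*(6*(-4))) + 178) = sqrt((-5*0 + 11*(-24)) + 178) = sqrt((0 - 264) + 178) = sqrt(-264 + 178) = sqrt(-86) = I*sqrt(86)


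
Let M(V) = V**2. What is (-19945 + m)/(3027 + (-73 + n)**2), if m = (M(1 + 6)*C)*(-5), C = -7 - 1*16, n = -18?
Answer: -7155/5654 ≈ -1.2655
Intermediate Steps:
C = -23 (C = -7 - 16 = -23)
m = 5635 (m = ((1 + 6)**2*(-23))*(-5) = (7**2*(-23))*(-5) = (49*(-23))*(-5) = -1127*(-5) = 5635)
(-19945 + m)/(3027 + (-73 + n)**2) = (-19945 + 5635)/(3027 + (-73 - 18)**2) = -14310/(3027 + (-91)**2) = -14310/(3027 + 8281) = -14310/11308 = -14310*1/11308 = -7155/5654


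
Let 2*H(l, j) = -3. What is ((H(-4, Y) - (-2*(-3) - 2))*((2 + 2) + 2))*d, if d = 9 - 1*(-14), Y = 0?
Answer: -759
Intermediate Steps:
H(l, j) = -3/2 (H(l, j) = (½)*(-3) = -3/2)
d = 23 (d = 9 + 14 = 23)
((H(-4, Y) - (-2*(-3) - 2))*((2 + 2) + 2))*d = ((-3/2 - (-2*(-3) - 2))*((2 + 2) + 2))*23 = ((-3/2 - (6 - 2))*(4 + 2))*23 = ((-3/2 - 1*4)*6)*23 = ((-3/2 - 4)*6)*23 = -11/2*6*23 = -33*23 = -759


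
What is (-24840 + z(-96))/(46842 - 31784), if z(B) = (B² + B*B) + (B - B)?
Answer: -3204/7529 ≈ -0.42555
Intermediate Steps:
z(B) = 2*B² (z(B) = (B² + B²) + 0 = 2*B² + 0 = 2*B²)
(-24840 + z(-96))/(46842 - 31784) = (-24840 + 2*(-96)²)/(46842 - 31784) = (-24840 + 2*9216)/15058 = (-24840 + 18432)*(1/15058) = -6408*1/15058 = -3204/7529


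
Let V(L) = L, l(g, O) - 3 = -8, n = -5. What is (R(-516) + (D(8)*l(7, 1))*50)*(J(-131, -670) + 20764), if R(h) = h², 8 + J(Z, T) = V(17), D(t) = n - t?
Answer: 5598448138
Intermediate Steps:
l(g, O) = -5 (l(g, O) = 3 - 8 = -5)
D(t) = -5 - t
J(Z, T) = 9 (J(Z, T) = -8 + 17 = 9)
(R(-516) + (D(8)*l(7, 1))*50)*(J(-131, -670) + 20764) = ((-516)² + ((-5 - 1*8)*(-5))*50)*(9 + 20764) = (266256 + ((-5 - 8)*(-5))*50)*20773 = (266256 - 13*(-5)*50)*20773 = (266256 + 65*50)*20773 = (266256 + 3250)*20773 = 269506*20773 = 5598448138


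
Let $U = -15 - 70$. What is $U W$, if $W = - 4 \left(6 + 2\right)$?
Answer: $2720$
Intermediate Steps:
$U = -85$ ($U = -15 - 70 = -85$)
$W = -32$ ($W = \left(-4\right) 8 = -32$)
$U W = \left(-85\right) \left(-32\right) = 2720$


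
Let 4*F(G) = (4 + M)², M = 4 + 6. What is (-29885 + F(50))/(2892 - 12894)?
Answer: 14918/5001 ≈ 2.9830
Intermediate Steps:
M = 10
F(G) = 49 (F(G) = (4 + 10)²/4 = (¼)*14² = (¼)*196 = 49)
(-29885 + F(50))/(2892 - 12894) = (-29885 + 49)/(2892 - 12894) = -29836/(-10002) = -29836*(-1/10002) = 14918/5001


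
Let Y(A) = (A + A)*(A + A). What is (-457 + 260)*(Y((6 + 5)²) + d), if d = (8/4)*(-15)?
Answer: -11531198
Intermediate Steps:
Y(A) = 4*A² (Y(A) = (2*A)*(2*A) = 4*A²)
d = -30 (d = (8*(¼))*(-15) = 2*(-15) = -30)
(-457 + 260)*(Y((6 + 5)²) + d) = (-457 + 260)*(4*((6 + 5)²)² - 30) = -197*(4*(11²)² - 30) = -197*(4*121² - 30) = -197*(4*14641 - 30) = -197*(58564 - 30) = -197*58534 = -11531198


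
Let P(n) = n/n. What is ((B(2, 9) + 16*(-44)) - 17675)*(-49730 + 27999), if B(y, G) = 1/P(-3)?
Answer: 399372318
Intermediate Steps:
P(n) = 1
B(y, G) = 1 (B(y, G) = 1/1 = 1)
((B(2, 9) + 16*(-44)) - 17675)*(-49730 + 27999) = ((1 + 16*(-44)) - 17675)*(-49730 + 27999) = ((1 - 704) - 17675)*(-21731) = (-703 - 17675)*(-21731) = -18378*(-21731) = 399372318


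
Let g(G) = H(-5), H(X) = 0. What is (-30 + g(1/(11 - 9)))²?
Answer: 900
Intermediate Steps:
g(G) = 0
(-30 + g(1/(11 - 9)))² = (-30 + 0)² = (-30)² = 900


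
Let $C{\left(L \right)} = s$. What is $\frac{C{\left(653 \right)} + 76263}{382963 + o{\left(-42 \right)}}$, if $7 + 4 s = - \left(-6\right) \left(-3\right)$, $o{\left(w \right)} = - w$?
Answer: $\frac{305027}{1532020} \approx 0.1991$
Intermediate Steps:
$s = - \frac{25}{4}$ ($s = - \frac{7}{4} + \frac{\left(-1\right) \left(\left(-6\right) \left(-3\right)\right)}{4} = - \frac{7}{4} + \frac{\left(-1\right) 18}{4} = - \frac{7}{4} + \frac{1}{4} \left(-18\right) = - \frac{7}{4} - \frac{9}{2} = - \frac{25}{4} \approx -6.25$)
$C{\left(L \right)} = - \frac{25}{4}$
$\frac{C{\left(653 \right)} + 76263}{382963 + o{\left(-42 \right)}} = \frac{- \frac{25}{4} + 76263}{382963 - -42} = \frac{305027}{4 \left(382963 + 42\right)} = \frac{305027}{4 \cdot 383005} = \frac{305027}{4} \cdot \frac{1}{383005} = \frac{305027}{1532020}$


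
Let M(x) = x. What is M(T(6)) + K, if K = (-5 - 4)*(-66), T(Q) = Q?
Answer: 600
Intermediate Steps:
K = 594 (K = -9*(-66) = 594)
M(T(6)) + K = 6 + 594 = 600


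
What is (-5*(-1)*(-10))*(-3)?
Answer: 150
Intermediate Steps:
(-5*(-1)*(-10))*(-3) = (5*(-10))*(-3) = -50*(-3) = 150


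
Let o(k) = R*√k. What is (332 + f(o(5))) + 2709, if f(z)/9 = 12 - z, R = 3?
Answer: 3149 - 27*√5 ≈ 3088.6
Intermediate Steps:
o(k) = 3*√k
f(z) = 108 - 9*z (f(z) = 9*(12 - z) = 108 - 9*z)
(332 + f(o(5))) + 2709 = (332 + (108 - 27*√5)) + 2709 = (440 - 27*√5) + 2709 = 3149 - 27*√5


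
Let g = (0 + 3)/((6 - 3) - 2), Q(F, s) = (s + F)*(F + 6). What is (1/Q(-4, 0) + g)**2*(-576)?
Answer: -4761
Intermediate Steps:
Q(F, s) = (6 + F)*(F + s) (Q(F, s) = (F + s)*(6 + F) = (6 + F)*(F + s))
g = 3 (g = 3/(3 - 2) = 3/1 = 3*1 = 3)
(1/Q(-4, 0) + g)**2*(-576) = (1/((-4)**2 + 6*(-4) + 6*0 - 4*0) + 3)**2*(-576) = (1/(16 - 24 + 0 + 0) + 3)**2*(-576) = (1/(-8) + 3)**2*(-576) = (-1/8 + 3)**2*(-576) = (23/8)**2*(-576) = (529/64)*(-576) = -4761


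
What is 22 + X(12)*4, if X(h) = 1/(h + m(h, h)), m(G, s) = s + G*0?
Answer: 133/6 ≈ 22.167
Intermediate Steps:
m(G, s) = s (m(G, s) = s + 0 = s)
X(h) = 1/(2*h) (X(h) = 1/(h + h) = 1/(2*h))
22 + X(12)*4 = 22 + ((1/2)/12)*4 = 22 + ((1/2)*(1/12))*4 = 22 + (1/24)*4 = 22 + 1/6 = 133/6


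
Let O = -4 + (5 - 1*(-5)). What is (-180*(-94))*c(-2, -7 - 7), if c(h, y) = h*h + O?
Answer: 169200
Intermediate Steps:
O = 6 (O = -4 + (5 + 5) = -4 + 10 = 6)
c(h, y) = 6 + h² (c(h, y) = h*h + 6 = h² + 6 = 6 + h²)
(-180*(-94))*c(-2, -7 - 7) = (-180*(-94))*(6 + (-2)²) = 16920*(6 + 4) = 16920*10 = 169200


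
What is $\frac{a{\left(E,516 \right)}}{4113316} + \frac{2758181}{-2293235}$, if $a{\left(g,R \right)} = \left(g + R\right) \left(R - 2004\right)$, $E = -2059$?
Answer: $- \frac{1520009792489}{2358200054315} \approx -0.64456$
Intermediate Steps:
$a{\left(g,R \right)} = \left(-2004 + R\right) \left(R + g\right)$ ($a{\left(g,R \right)} = \left(R + g\right) \left(-2004 + R\right) = \left(-2004 + R\right) \left(R + g\right)$)
$\frac{a{\left(E,516 \right)}}{4113316} + \frac{2758181}{-2293235} = \frac{516^{2} - 1034064 - -4126236 + 516 \left(-2059\right)}{4113316} + \frac{2758181}{-2293235} = \left(266256 - 1034064 + 4126236 - 1062444\right) \frac{1}{4113316} + 2758181 \left(- \frac{1}{2293235}\right) = 2295984 \cdot \frac{1}{4113316} - \frac{2758181}{2293235} = \frac{573996}{1028329} - \frac{2758181}{2293235} = - \frac{1520009792489}{2358200054315}$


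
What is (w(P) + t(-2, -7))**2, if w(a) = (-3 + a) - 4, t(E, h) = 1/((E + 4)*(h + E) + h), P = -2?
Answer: 51076/625 ≈ 81.722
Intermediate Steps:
t(E, h) = 1/(h + (4 + E)*(E + h)) (t(E, h) = 1/((4 + E)*(E + h) + h) = 1/(h + (4 + E)*(E + h)))
w(a) = -7 + a
(w(P) + t(-2, -7))**2 = ((-7 - 2) + 1/((-2)**2 + 4*(-2) + 5*(-7) - 2*(-7)))**2 = (-9 + 1/(4 - 8 - 35 + 14))**2 = (-9 + 1/(-25))**2 = (-9 - 1/25)**2 = (-226/25)**2 = 51076/625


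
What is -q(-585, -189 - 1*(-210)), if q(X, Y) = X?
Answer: 585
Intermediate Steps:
-q(-585, -189 - 1*(-210)) = -1*(-585) = 585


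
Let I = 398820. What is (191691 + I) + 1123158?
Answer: 1713669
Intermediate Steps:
(191691 + I) + 1123158 = (191691 + 398820) + 1123158 = 590511 + 1123158 = 1713669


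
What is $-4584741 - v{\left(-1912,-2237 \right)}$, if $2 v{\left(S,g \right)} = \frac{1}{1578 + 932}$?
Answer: $- \frac{23015399821}{5020} \approx -4.5847 \cdot 10^{6}$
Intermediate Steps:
$v{\left(S,g \right)} = \frac{1}{5020}$ ($v{\left(S,g \right)} = \frac{1}{2 \left(1578 + 932\right)} = \frac{1}{2 \cdot 2510} = \frac{1}{2} \cdot \frac{1}{2510} = \frac{1}{5020}$)
$-4584741 - v{\left(-1912,-2237 \right)} = -4584741 - \frac{1}{5020} = - \frac{23015399821}{5020}$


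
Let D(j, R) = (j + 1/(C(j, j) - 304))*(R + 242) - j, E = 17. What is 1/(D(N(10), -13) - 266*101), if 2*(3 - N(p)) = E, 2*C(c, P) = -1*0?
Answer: -304/8548709 ≈ -3.5561e-5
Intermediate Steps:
C(c, P) = 0 (C(c, P) = (-1*0)/2 = (1/2)*0 = 0)
N(p) = -11/2 (N(p) = 3 - 1/2*17 = 3 - 17/2 = -11/2)
D(j, R) = -j + (242 + R)*(-1/304 + j) (D(j, R) = (j + 1/(0 - 304))*(R + 242) - j = (j + 1/(-304))*(242 + R) - j = (j - 1/304)*(242 + R) - j = (-1/304 + j)*(242 + R) - j = (242 + R)*(-1/304 + j) - j = -j + (242 + R)*(-1/304 + j))
1/(D(N(10), -13) - 266*101) = 1/((-121/152 + 241*(-11/2) - 1/304*(-13) - 13*(-11/2)) - 266*101) = 1/((-121/152 - 2651/2 + 13/304 + 143/2) - 26866) = 1/(-381445/304 - 26866) = 1/(-8548709/304) = -304/8548709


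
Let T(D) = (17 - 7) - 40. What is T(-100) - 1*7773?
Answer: -7803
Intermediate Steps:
T(D) = -30 (T(D) = 10 - 40 = -30)
T(-100) - 1*7773 = -30 - 1*7773 = -30 - 7773 = -7803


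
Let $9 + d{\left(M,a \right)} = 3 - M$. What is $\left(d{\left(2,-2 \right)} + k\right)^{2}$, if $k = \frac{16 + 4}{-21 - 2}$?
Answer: $\frac{41616}{529} \approx 78.669$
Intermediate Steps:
$d{\left(M,a \right)} = -6 - M$ ($d{\left(M,a \right)} = -9 - \left(-3 + M\right) = -6 - M$)
$k = - \frac{20}{23}$ ($k = \frac{20}{-23} = 20 \left(- \frac{1}{23}\right) = - \frac{20}{23} \approx -0.86957$)
$\left(d{\left(2,-2 \right)} + k\right)^{2} = \left(\left(-6 - 2\right) - \frac{20}{23}\right)^{2} = \left(-8 - \frac{20}{23}\right)^{2} = \left(- \frac{204}{23}\right)^{2} = \frac{41616}{529}$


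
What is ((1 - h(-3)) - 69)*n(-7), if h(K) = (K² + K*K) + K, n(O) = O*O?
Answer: -4067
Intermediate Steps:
n(O) = O²
h(K) = K + 2*K² (h(K) = (K² + K²) + K = 2*K² + K = K + 2*K²)
((1 - h(-3)) - 69)*n(-7) = ((1 - (-3)*(1 + 2*(-3))) - 69)*(-7)² = ((1 - (-3)*(1 - 6)) - 69)*49 = ((1 - (-3)*(-5)) - 69)*49 = ((1 - 1*15) - 69)*49 = ((1 - 15) - 69)*49 = (-14 - 69)*49 = -83*49 = -4067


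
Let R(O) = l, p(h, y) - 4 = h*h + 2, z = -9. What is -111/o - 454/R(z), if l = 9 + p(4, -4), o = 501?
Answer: -76965/5177 ≈ -14.867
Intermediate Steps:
p(h, y) = 6 + h**2 (p(h, y) = 4 + (h*h + 2) = 4 + (h**2 + 2) = 4 + (2 + h**2) = 6 + h**2)
l = 31 (l = 9 + (6 + 4**2) = 9 + (6 + 16) = 9 + 22 = 31)
R(O) = 31
-111/o - 454/R(z) = -111/501 - 454/31 = -111*1/501 - 454*1/31 = -37/167 - 454/31 = -76965/5177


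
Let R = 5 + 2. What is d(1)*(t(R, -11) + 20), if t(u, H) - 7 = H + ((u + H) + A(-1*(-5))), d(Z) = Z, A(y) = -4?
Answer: 8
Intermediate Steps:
R = 7
t(u, H) = 3 + u + 2*H (t(u, H) = 7 + (H + ((u + H) - 4)) = 7 + (H + ((H + u) - 4)) = 7 + (H + (-4 + H + u)) = 7 + (-4 + u + 2*H) = 3 + u + 2*H)
d(1)*(t(R, -11) + 20) = 1*((3 + 7 + 2*(-11)) + 20) = 1*((3 + 7 - 22) + 20) = 1*(-12 + 20) = 1*8 = 8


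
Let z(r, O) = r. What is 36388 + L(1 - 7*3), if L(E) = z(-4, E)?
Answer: 36384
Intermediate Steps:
L(E) = -4
36388 + L(1 - 7*3) = 36388 - 4 = 36384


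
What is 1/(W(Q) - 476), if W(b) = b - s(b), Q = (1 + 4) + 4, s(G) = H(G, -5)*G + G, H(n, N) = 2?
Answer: -1/494 ≈ -0.0020243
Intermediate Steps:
s(G) = 3*G (s(G) = 2*G + G = 3*G)
Q = 9 (Q = 5 + 4 = 9)
W(b) = -2*b (W(b) = b - 3*b = -2*b)
1/(W(Q) - 476) = 1/(-2*9 - 476) = 1/(-18 - 476) = 1/(-494) = -1/494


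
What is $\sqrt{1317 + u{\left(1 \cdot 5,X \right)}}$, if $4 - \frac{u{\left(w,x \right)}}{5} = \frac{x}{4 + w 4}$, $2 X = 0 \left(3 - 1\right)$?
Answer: $\sqrt{1337} \approx 36.565$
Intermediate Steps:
$X = 0$ ($X = \frac{0 \left(3 - 1\right)}{2} = \frac{0 \cdot 2}{2} = \frac{1}{2} \cdot 0 = 0$)
$u{\left(w,x \right)} = 20 - \frac{5 x}{4 + 4 w}$ ($u{\left(w,x \right)} = 20 - 5 \frac{x}{4 + w 4} = 20 - 5 \frac{x}{4 + 4 w} = 20 - \frac{5 x}{4 + 4 w}$)
$\sqrt{1317 + u{\left(1 \cdot 5,X \right)}} = \sqrt{1317 + \frac{5 \left(16 - 0 + 16 \cdot 1 \cdot 5\right)}{4 \left(1 + 1 \cdot 5\right)}} = \sqrt{1317 + \frac{5 \left(16 + 0 + 16 \cdot 5\right)}{4 \left(1 + 5\right)}} = \sqrt{1317 + \frac{5 \left(16 + 0 + 80\right)}{4 \cdot 6}} = \sqrt{1317 + \frac{5}{4} \cdot \frac{1}{6} \cdot 96} = \sqrt{1317 + 20} = \sqrt{1337}$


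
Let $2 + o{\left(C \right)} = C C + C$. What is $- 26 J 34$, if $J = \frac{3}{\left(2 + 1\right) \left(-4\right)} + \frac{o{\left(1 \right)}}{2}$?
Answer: $221$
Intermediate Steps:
$o{\left(C \right)} = -2 + C + C^{2}$ ($o{\left(C \right)} = -2 + \left(C C + C\right) = -2 + \left(C^{2} + C\right) = -2 + \left(C + C^{2}\right) = -2 + C + C^{2}$)
$J = - \frac{1}{4}$ ($J = \frac{3}{\left(2 + 1\right) \left(-4\right)} + \frac{-2 + 1 + 1^{2}}{2} = \frac{3}{3 \left(-4\right)} + \left(-2 + 1 + 1\right) \frac{1}{2} = \frac{3}{-12} + 0 \cdot \frac{1}{2} = 3 \left(- \frac{1}{12}\right) + 0 = - \frac{1}{4} + 0 = - \frac{1}{4} \approx -0.25$)
$- 26 J 34 = \left(-26\right) \left(- \frac{1}{4}\right) 34 = \frac{13}{2} \cdot 34 = 221$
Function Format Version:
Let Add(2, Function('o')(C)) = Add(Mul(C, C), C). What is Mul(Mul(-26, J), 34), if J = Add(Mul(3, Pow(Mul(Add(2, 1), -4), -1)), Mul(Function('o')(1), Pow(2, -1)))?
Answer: 221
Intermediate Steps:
Function('o')(C) = Add(-2, C, Pow(C, 2)) (Function('o')(C) = Add(-2, Add(Mul(C, C), C)) = Add(-2, Add(Pow(C, 2), C)) = Add(-2, Add(C, Pow(C, 2))) = Add(-2, C, Pow(C, 2)))
J = Rational(-1, 4) (J = Add(Mul(3, Pow(Mul(Add(2, 1), -4), -1)), Mul(Add(-2, 1, Pow(1, 2)), Pow(2, -1))) = Add(Mul(3, Pow(Mul(3, -4), -1)), Mul(Add(-2, 1, 1), Rational(1, 2))) = Add(Mul(3, Pow(-12, -1)), Mul(0, Rational(1, 2))) = Add(Mul(3, Rational(-1, 12)), 0) = Add(Rational(-1, 4), 0) = Rational(-1, 4) ≈ -0.25000)
Mul(Mul(-26, J), 34) = Mul(Mul(-26, Rational(-1, 4)), 34) = Mul(Rational(13, 2), 34) = 221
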